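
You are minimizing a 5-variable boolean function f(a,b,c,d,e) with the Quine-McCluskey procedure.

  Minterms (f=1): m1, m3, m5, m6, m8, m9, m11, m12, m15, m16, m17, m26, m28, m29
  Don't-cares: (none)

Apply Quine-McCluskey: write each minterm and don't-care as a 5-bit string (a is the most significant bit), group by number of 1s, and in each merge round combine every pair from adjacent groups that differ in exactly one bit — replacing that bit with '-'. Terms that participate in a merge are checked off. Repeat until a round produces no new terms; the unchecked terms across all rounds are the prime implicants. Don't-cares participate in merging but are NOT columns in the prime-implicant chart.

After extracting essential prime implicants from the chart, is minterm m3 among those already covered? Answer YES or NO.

YES

Round 0: 00001✓ 00011✓ 00101✓ 00110 01000✓ 01001✓ 01011✓ 01100✓ 01111✓ 10000✓ 10001✓ 11010 11100✓ 11101✓
Round 1: -0001 -1100 0-001✓ 0-011✓ 00-01 000-1✓ 01-00 01-11 010-1✓ 0100- 1000- 1110-
Round 2: 0-0-1
PIs = {-0001, -1100, 0-0-1, 00-01, 00110, 01-00, 01-11, 0100-, 1000-, 11010, 1110-}
Coverage chart:
  m1: -0001,0-0-1,00-01
  m3: 0-0-1 ←essential
  m5: 00-01 ←essential
  m6: 00110 ←essential
  m8: 01-00,0100-
  m9: 0-0-1,0100-
  m11: 0-0-1,01-11
  m12: -1100,01-00
  m15: 01-11 ←essential
  m16: 1000- ←essential
  m17: -0001,1000-
  m26: 11010 ←essential
  m28: -1100,1110-
  m29: 1110- ←essential
Essential: 0-0-1, 00-01, 00110, 01-11, 1000-, 11010, 1110-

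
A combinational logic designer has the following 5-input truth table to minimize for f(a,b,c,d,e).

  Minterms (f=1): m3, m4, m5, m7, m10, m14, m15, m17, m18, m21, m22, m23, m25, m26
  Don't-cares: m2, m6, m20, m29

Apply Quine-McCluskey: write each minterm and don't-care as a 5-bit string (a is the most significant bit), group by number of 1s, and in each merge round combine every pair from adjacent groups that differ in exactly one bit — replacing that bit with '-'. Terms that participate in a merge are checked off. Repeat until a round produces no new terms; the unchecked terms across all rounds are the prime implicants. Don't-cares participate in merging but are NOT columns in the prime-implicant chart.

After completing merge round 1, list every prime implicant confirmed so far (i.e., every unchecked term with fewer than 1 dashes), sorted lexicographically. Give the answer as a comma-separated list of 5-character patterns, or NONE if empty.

Round 0: 00010✓ 00011✓ 00100✓ 00101✓ 00110✓ 00111✓ 01010✓ 01110✓ 01111✓ 10001✓ 10010✓ 10100✓ 10101✓ 10110✓ 10111✓ 11001✓ 11010✓ 11101✓
Round 1: -0010✓ -0100✓ -0101✓ -0110✓ -0111✓ -1010✓ 0-010✓ 0-110✓ 0-111✓ 00-10✓ 00-11✓ 0001-✓ 001-0✓ 001-1✓ 0010-✓ 0011-✓ 01-10✓ 0111-✓ 1-001✓ 1-010✓ 1-101✓ 10-01✓ 10-10✓ 101-0✓ 101-1✓ 1010-✓ 1011-✓ 11-01✓
Round 2: --010 -0-10 -01-0✓ -01-1✓ -010-✓ -011-✓ 0--10 0-11- 00-1- 001--✓ 1--01 101--✓
Round 3: -01--
PIs = {--010, -0-10, -01--, 0--10, 0-11-, 00-1-, 1--01}

NONE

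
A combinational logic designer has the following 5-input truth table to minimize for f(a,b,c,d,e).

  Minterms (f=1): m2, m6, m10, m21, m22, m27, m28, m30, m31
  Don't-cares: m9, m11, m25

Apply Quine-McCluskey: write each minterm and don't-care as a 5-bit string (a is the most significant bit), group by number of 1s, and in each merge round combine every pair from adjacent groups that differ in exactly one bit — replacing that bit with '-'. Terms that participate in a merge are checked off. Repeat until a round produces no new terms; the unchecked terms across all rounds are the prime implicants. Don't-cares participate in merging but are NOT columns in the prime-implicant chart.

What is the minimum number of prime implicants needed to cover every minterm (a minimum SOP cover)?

size-2^0 implicants → 00010(✓)  00110(✓)  01001(✓)  01010(✓)  01011(✓)  10101  10110(✓)  11001(✓)  11011(✓)  11100(✓)  11110(✓)  11111(✓)
size-2^1 implicants → -0110  -1001(✓)  -1011(✓)  0-010  00-10  010-1(✓)  0101-  1-110  11-11  110-1(✓)  111-0  1111-
size-2^2 implicants → -10-1
Unchecked terms (primes): -0110, -10-1, 0-010, 00-10, 0101-, 1-110, 10101, 11-11, 111-0, 1111-
Minterm coverage:
  m2 ⊆ 0-010,00-10
  m6 ⊆ -0110,00-10
  m10 ⊆ 0-010,0101-
  m21 ⊆ 10101 [E]
  m22 ⊆ -0110,1-110
  m27 ⊆ -10-1,11-11
  m28 ⊆ 111-0 [E]
  m30 ⊆ 1-110,111-0,1111-
  m31 ⊆ 11-11,1111-
E = {10101, 111-0}
Petrick residual → -0110, 0-010, 11-11
Cover = b'cde' + a'c'de' + ab'cd'e + abde + abce'  |cover|=5

5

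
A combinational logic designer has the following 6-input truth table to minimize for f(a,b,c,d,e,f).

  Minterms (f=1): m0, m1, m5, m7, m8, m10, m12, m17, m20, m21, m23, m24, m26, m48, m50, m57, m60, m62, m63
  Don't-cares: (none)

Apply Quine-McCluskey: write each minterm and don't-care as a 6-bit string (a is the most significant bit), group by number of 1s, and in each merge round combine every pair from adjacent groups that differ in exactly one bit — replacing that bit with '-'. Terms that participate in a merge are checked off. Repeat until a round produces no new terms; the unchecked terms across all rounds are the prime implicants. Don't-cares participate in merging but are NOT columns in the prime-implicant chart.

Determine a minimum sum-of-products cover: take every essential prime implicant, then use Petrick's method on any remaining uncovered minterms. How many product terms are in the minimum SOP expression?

Round 0: 000000✓ 000001✓ 000101✓ 000111✓ 001000✓ 001010✓ 001100✓ 010001✓ 010100✓ 010101✓ 010111✓ 011000✓ 011010✓ 110000✓ 110010✓ 111001 111100✓ 111110✓ 111111✓
Round 1: 0-0001✓ 0-0101✓ 0-0111✓ 0-1000✓ 0-1010✓ 00-000 000-01✓ 00000- 0001-1✓ 001-00 0010-0✓ 010-01✓ 0101-1✓ 01010- 0110-0✓ 1100-0 1111-0 11111-
Round 2: 0-0-01 0-01-1 0-10-0
PIs = {0-0-01, 0-01-1, 0-10-0, 00-000, 00000-, 001-00, 01010-, 1100-0, 111001, 1111-0, 11111-}
Coverage chart:
  m0: 00-000,00000-
  m1: 0-0-01,00000-
  m5: 0-0-01,0-01-1
  m7: 0-01-1 ←essential
  m8: 0-10-0,00-000,001-00
  m10: 0-10-0 ←essential
  m12: 001-00 ←essential
  m17: 0-0-01 ←essential
  m20: 01010- ←essential
  m21: 0-0-01,0-01-1,01010-
  m23: 0-01-1 ←essential
  m24: 0-10-0 ←essential
  m26: 0-10-0 ←essential
  m48: 1100-0 ←essential
  m50: 1100-0 ←essential
  m57: 111001 ←essential
  m60: 1111-0 ←essential
  m62: 1111-0,11111-
  m63: 11111- ←essential
Essential: 0-0-01, 0-01-1, 0-10-0, 001-00, 01010-, 1100-0, 111001, 1111-0, 11111-
Petrick residual → 00-000
Min cover (10 terms): a'c'e'f + a'c'df + a'cd'f' + a'b'd'e'f' + a'b'ce'f' + a'bc'de' + abc'd'f' + abcd'e'f + abcdf' + abcde

10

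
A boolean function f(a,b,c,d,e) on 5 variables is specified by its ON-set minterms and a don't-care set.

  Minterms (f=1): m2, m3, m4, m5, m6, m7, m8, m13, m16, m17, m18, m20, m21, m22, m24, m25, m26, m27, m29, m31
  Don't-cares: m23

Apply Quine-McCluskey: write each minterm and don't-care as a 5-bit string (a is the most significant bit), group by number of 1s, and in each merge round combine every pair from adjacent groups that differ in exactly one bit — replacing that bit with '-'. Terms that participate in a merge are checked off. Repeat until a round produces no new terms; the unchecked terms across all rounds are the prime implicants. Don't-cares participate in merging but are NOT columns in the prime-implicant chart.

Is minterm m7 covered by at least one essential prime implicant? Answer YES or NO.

YES

size-2^0 implicants → 00010(✓)  00011(✓)  00100(✓)  00101(✓)  00110(✓)  00111(✓)  01000(✓)  01101(✓)  10000(✓)  10001(✓)  10010(✓)  10100(✓)  10101(✓)  10110(✓)  10111(✓)  11000(✓)  11001(✓)  11010(✓)  11011(✓)  11101(✓)  11111(✓)
size-2^1 implicants → -0010(✓)  -0100(✓)  -0101(✓)  -0110(✓)  -0111(✓)  -1000  -1101(✓)  0-101(✓)  00-10(✓)  00-11(✓)  0001-(✓)  001-0(✓)  001-1(✓)  0010-(✓)  0011-(✓)  1-000(✓)  1-001(✓)  1-010(✓)  1-101(✓)  1-111(✓)  10-00(✓)  10-01(✓)  10-10(✓)  100-0(✓)  1000-(✓)  101-0(✓)  101-1(✓)  1010-(✓)  1011-(✓)  11-01(✓)  11-11(✓)  110-0(✓)  110-1(✓)  1100-(✓)  1101-(✓)  111-1(✓)
size-2^2 implicants → --101  -0-10  -01-0(✓)  -01-1(✓)  -010-(✓)  -011-(✓)  00-1-  001--(✓)  1--01  1-0-0  1-00-  1-1-1  10--0  10-0-  101--(✓)  11--1  110--
size-2^3 implicants → -01--
Unchecked terms (primes): --101, -0-10, -01--, -1000, 00-1-, 1--01, 1-0-0, 1-00-, 1-1-1, 10--0, 10-0-, 11--1, 110--
Minterm coverage:
  m2 ⊆ -0-10,00-1-
  m3 ⊆ 00-1- [E]
  m4 ⊆ -01-- [E]
  m5 ⊆ --101,-01--
  m6 ⊆ -0-10,-01--,00-1-
  m7 ⊆ -01--,00-1-
  m8 ⊆ -1000 [E]
  m13 ⊆ --101 [E]
  m16 ⊆ 1-0-0,1-00-,10--0,10-0-
  m17 ⊆ 1--01,1-00-,10-0-
  m18 ⊆ -0-10,1-0-0,10--0
  m20 ⊆ -01--,10--0,10-0-
  m21 ⊆ --101,-01--,1--01,1-1-1,10-0-
  m22 ⊆ -0-10,-01--,10--0
  m24 ⊆ -1000,1-0-0,1-00-,110--
  m25 ⊆ 1--01,1-00-,11--1,110--
  m26 ⊆ 1-0-0,110--
  m27 ⊆ 11--1,110--
  m29 ⊆ --101,1--01,1-1-1,11--1
  m31 ⊆ 1-1-1,11--1
E = {--101, -01--, -1000, 00-1-}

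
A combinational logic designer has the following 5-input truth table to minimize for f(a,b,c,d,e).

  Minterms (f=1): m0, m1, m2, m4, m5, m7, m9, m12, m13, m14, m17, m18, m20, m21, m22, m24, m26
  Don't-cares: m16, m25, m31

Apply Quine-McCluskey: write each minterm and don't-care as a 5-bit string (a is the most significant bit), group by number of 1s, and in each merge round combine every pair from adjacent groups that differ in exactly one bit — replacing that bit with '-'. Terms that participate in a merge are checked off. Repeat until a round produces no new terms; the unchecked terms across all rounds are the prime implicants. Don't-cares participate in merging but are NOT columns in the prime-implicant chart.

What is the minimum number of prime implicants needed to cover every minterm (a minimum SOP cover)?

7

[col 0] 00000*, 00001*, 00010*, 00100*, 00101*, 00111*, 01001*, 01100*, 01101*, 01110*, 10000*, 10001*, 10010*, 10100*, 10101*, 10110*, 11000*, 11001*, 11010*, 11111
[col 1] -0000*, -0001*, -0010*, -0100*, -0101*, -1001*, 0-001*, 0-100*, 0-101*, 00-00*, 00-01*, 000-0*, 0000-*, 001-1, 0010-*, 01-01*, 011-0, 0110-*, 1-000*, 1-001*, 1-010*, 10-00*, 10-01*, 10-10*, 100-0*, 1000-*, 101-0*, 1010-*, 110-0*, 1100-*
[col 2] --001, -0-00*, -0-01*, -00-0, -000-*, -010-*, 0--01, 0-10-, 00-0-*, 1-0-0, 1-00-, 10--0, 10-0-*
[col 3] -0-0-
Prime implicants: --001, -0-0-, -00-0, 0--01, 0-10-, 001-1, 011-0, 1-0-0, 1-00-, 10--0, 11111
PI chart (minterm → PIs covering it):
  0 | -0-0-,-00-0
  1 | --001,-0-0-,0--01
  2 | -00-0  (sole → essential)
  4 | -0-0-,0-10-
  5 | -0-0-,0--01,0-10-,001-1
  7 | 001-1  (sole → essential)
  9 | --001,0--01
  12 | 0-10-,011-0
  13 | 0--01,0-10-
  14 | 011-0  (sole → essential)
  17 | --001,-0-0-,1-00-
  18 | -00-0,1-0-0,10--0
  20 | -0-0-,10--0
  21 | -0-0-  (sole → essential)
  22 | 10--0  (sole → essential)
  24 | 1-0-0,1-00-
  26 | 1-0-0  (sole → essential)
Essential prime implicants: -0-0-, -00-0, 001-1, 011-0, 1-0-0, 10--0
Petrick residual → 0--01
Minimum SOP uses 7 PIs: b'd' + b'c'e' + a'd'e + a'b'ce + a'bce' + ac'e' + ab'e'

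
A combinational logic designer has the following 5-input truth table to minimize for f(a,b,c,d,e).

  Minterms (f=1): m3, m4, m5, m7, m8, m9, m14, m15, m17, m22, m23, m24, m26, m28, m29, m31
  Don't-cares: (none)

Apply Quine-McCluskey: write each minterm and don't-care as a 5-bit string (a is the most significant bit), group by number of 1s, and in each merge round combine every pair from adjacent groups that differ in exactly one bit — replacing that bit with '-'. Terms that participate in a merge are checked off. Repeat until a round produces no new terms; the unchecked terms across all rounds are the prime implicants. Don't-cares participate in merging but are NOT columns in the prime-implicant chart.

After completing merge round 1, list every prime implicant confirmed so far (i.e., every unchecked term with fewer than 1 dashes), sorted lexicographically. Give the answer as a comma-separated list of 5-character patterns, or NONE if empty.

Round 0: 00011✓ 00100✓ 00101✓ 00111✓ 01000✓ 01001✓ 01110✓ 01111✓ 10001 10110✓ 10111✓ 11000✓ 11010✓ 11100✓ 11101✓ 11111✓
Round 1: -0111✓ -1000 -1111✓ 0-111✓ 00-11 001-1 0010- 0100- 0111- 1-111✓ 1011- 11-00 110-0 111-1 1110-
Round 2: --111
PIs = {--111, -1000, 00-11, 001-1, 0010-, 0100-, 0111-, 10001, 1011-, 11-00, 110-0, 111-1, 1110-}

10001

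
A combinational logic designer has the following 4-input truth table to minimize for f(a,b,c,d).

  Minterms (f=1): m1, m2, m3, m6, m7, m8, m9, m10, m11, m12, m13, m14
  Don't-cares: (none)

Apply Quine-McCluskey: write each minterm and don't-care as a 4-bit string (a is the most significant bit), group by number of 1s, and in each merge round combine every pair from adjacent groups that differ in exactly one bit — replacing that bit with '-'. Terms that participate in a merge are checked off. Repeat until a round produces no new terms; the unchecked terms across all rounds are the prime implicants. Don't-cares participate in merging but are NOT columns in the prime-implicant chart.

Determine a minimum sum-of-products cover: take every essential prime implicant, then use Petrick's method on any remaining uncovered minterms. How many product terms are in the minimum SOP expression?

4

size-2^0 implicants → 0001(✓)  0010(✓)  0011(✓)  0110(✓)  0111(✓)  1000(✓)  1001(✓)  1010(✓)  1011(✓)  1100(✓)  1101(✓)  1110(✓)
size-2^1 implicants → -001(✓)  -010(✓)  -011(✓)  -110(✓)  0-10(✓)  0-11(✓)  00-1(✓)  001-(✓)  011-(✓)  1-00(✓)  1-01(✓)  1-10(✓)  10-0(✓)  10-1(✓)  100-(✓)  101-(✓)  11-0(✓)  110-(✓)
size-2^2 implicants → --10  -0-1  -01-  0-1-  1--0  1-0-  10--
Unchecked terms (primes): --10, -0-1, -01-, 0-1-, 1--0, 1-0-, 10--
Minterm coverage:
  m1 ⊆ -0-1 [E]
  m2 ⊆ --10,-01-,0-1-
  m3 ⊆ -0-1,-01-,0-1-
  m6 ⊆ --10,0-1-
  m7 ⊆ 0-1- [E]
  m8 ⊆ 1--0,1-0-,10--
  m9 ⊆ -0-1,1-0-,10--
  m10 ⊆ --10,-01-,1--0,10--
  m11 ⊆ -0-1,-01-,10--
  m12 ⊆ 1--0,1-0-
  m13 ⊆ 1-0- [E]
  m14 ⊆ --10,1--0
E = {-0-1, 0-1-, 1-0-}
Petrick residual → --10
Cover = cd' + b'd + a'c + ac'  |cover|=4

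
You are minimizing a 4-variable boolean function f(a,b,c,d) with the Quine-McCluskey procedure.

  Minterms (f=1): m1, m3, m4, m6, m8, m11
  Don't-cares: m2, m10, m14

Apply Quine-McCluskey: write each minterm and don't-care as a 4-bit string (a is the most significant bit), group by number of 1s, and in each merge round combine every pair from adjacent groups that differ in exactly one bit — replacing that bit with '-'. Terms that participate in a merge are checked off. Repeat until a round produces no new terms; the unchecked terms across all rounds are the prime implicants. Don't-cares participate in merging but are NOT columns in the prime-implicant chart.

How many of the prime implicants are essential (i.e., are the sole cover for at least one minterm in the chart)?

size-2^0 implicants → 0001(✓)  0010(✓)  0011(✓)  0100(✓)  0110(✓)  1000(✓)  1010(✓)  1011(✓)  1110(✓)
size-2^1 implicants → -010(✓)  -011(✓)  -110(✓)  0-10(✓)  00-1  001-(✓)  01-0  1-10(✓)  10-0  101-(✓)
size-2^2 implicants → --10  -01-
Unchecked terms (primes): --10, -01-, 00-1, 01-0, 10-0
Minterm coverage:
  m1 ⊆ 00-1 [E]
  m3 ⊆ -01-,00-1
  m4 ⊆ 01-0 [E]
  m6 ⊆ --10,01-0
  m8 ⊆ 10-0 [E]
  m11 ⊆ -01- [E]
E = {-01-, 00-1, 01-0, 10-0}

4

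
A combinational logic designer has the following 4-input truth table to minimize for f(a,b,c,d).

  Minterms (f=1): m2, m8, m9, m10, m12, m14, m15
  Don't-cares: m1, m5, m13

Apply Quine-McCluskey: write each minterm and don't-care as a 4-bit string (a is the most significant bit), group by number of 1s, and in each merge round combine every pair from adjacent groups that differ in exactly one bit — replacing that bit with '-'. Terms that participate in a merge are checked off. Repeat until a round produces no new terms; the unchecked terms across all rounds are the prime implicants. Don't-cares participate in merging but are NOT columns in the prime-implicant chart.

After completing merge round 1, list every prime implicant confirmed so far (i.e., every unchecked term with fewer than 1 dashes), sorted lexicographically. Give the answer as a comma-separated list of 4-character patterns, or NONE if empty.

size-2^0 implicants → 0001(✓)  0010(✓)  0101(✓)  1000(✓)  1001(✓)  1010(✓)  1100(✓)  1101(✓)  1110(✓)  1111(✓)
size-2^1 implicants → -001(✓)  -010  -101(✓)  0-01(✓)  1-00(✓)  1-01(✓)  1-10(✓)  10-0(✓)  100-(✓)  11-0(✓)  11-1(✓)  110-(✓)  111-(✓)
size-2^2 implicants → --01  1--0  1-0-  11--
Unchecked terms (primes): --01, -010, 1--0, 1-0-, 11--

NONE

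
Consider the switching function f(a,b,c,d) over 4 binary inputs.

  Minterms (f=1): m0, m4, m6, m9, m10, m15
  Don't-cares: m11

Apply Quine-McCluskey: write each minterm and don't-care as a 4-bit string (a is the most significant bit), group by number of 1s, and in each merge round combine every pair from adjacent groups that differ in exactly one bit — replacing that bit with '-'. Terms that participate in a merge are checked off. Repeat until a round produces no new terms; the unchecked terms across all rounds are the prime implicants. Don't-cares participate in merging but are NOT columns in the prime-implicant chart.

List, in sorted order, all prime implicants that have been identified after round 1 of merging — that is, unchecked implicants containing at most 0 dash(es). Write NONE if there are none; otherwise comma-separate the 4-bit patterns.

NONE

Round 0: 0000✓ 0100✓ 0110✓ 1001✓ 1010✓ 1011✓ 1111✓
Round 1: 0-00 01-0 1-11 10-1 101-
PIs = {0-00, 01-0, 1-11, 10-1, 101-}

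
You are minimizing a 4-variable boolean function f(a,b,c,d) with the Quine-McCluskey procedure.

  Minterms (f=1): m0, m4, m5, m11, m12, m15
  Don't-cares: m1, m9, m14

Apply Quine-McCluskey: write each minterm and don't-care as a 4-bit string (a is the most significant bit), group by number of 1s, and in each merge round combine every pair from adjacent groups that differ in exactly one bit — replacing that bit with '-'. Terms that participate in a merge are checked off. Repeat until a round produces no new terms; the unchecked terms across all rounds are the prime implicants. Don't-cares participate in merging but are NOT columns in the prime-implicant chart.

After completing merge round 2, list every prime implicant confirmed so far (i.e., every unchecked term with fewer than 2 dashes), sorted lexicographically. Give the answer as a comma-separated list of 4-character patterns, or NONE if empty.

-001, -100, 1-11, 10-1, 11-0, 111-

size-2^0 implicants → 0000(✓)  0001(✓)  0100(✓)  0101(✓)  1001(✓)  1011(✓)  1100(✓)  1110(✓)  1111(✓)
size-2^1 implicants → -001  -100  0-00(✓)  0-01(✓)  000-(✓)  010-(✓)  1-11  10-1  11-0  111-
size-2^2 implicants → 0-0-
Unchecked terms (primes): -001, -100, 0-0-, 1-11, 10-1, 11-0, 111-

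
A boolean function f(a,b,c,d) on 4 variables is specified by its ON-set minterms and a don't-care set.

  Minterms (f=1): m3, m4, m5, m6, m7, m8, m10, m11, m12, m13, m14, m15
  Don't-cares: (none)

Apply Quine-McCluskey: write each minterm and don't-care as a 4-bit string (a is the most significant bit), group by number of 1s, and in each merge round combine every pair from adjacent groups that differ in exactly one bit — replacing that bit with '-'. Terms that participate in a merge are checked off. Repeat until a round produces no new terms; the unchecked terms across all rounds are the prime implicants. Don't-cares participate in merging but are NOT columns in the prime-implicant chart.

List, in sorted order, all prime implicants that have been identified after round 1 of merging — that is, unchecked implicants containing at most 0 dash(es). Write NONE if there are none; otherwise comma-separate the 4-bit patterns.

NONE

Round 0: 0011✓ 0100✓ 0101✓ 0110✓ 0111✓ 1000✓ 1010✓ 1011✓ 1100✓ 1101✓ 1110✓ 1111✓
Round 1: -011✓ -100✓ -101✓ -110✓ -111✓ 0-11✓ 01-0✓ 01-1✓ 010-✓ 011-✓ 1-00✓ 1-10✓ 1-11✓ 10-0✓ 101-✓ 11-0✓ 11-1✓ 110-✓ 111-✓
Round 2: --11 -1-0✓ -1-1✓ -10-✓ -11-✓ 01--✓ 1--0 1-1- 11--✓
Round 3: -1--
PIs = {--11, -1--, 1--0, 1-1-}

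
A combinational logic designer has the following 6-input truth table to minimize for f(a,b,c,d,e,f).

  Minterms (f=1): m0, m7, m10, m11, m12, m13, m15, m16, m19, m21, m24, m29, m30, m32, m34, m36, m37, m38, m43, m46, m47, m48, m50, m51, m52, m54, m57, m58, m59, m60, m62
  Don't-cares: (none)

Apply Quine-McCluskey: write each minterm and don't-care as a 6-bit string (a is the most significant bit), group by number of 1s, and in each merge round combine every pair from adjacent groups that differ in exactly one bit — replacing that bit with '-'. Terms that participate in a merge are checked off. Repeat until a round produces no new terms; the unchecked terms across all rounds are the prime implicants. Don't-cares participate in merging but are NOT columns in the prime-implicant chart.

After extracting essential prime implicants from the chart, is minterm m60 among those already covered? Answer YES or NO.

Round 0: 000000✓ 000111✓ 001010✓ 001011✓ 001100✓ 001101✓ 001111✓ 010000✓ 010011✓ 010101✓ 011000✓ 011101✓ 011110✓ 100000✓ 100010✓ 100100✓ 100101✓ 100110✓ 101011✓ 101110✓ 101111✓ 110000✓ 110010✓ 110011✓ 110100✓ 110110✓ 111001✓ 111010✓ 111011✓ 111100✓ 111110✓
Round 1: -00000✓ -01011✓ -01111✓ -10000✓ -10011 -11110 0-0000✓ 0-1101 00-111 001-11✓ 00101- 0011-1 00110- 01-000 01-101 1-0000✓ 1-0010✓ 1-0100✓ 1-0110✓ 1-1011 1-1110✓ 10-110✓ 100-00✓ 100-10✓ 1000-0✓ 1001-0✓ 10010- 101-11✓ 10111- 11-010✓ 11-011✓ 11-100✓ 11-110✓ 110-00✓ 110-10✓ 1100-0✓ 11001-✓ 1101-0✓ 111-10✓ 1110-1 11101-✓ 1111-0✓
Round 2: --0000 -01-11 1--110 1-0-00✓ 1-0-10✓ 1-00-0✓ 1-01-0✓ 100--0✓ 11--10 11-01- 11-1-0 110--0✓
Round 3: 1-0--0
PIs = {--0000, -01-11, -10011, -11110, 0-1101, 00-111, 00101-, 0011-1, 00110-, 01-000, 01-101, 1--110, 1-0--0, 1-1011, 10010-, 10111-, 11--10, 11-01-, 11-1-0, 1110-1}
Coverage chart:
  m0: --0000 ←essential
  m7: 00-111 ←essential
  m10: 00101- ←essential
  m11: -01-11,00101-
  m12: 00110- ←essential
  m13: 0-1101,0011-1,00110-
  m15: -01-11,00-111,0011-1
  m16: --0000,01-000
  m19: -10011 ←essential
  m21: 01-101 ←essential
  m24: 01-000 ←essential
  m29: 0-1101,01-101
  m30: -11110 ←essential
  m32: --0000,1-0--0
  m34: 1-0--0 ←essential
  m36: 1-0--0,10010-
  m37: 10010- ←essential
  m38: 1--110,1-0--0
  m43: -01-11,1-1011
  m46: 1--110,10111-
  m47: -01-11,10111-
  m48: --0000,1-0--0
  m50: 1-0--0,11--10,11-01-
  m51: -10011,11-01-
  m52: 1-0--0,11-1-0
  m54: 1--110,1-0--0,11--10,11-1-0
  m57: 1110-1 ←essential
  m58: 11--10,11-01-
  m59: 1-1011,11-01-,1110-1
  m60: 11-1-0 ←essential
  m62: -11110,1--110,11--10,11-1-0
Essential: --0000, -10011, -11110, 00-111, 00101-, 00110-, 01-000, 01-101, 1-0--0, 10010-, 11-1-0, 1110-1

YES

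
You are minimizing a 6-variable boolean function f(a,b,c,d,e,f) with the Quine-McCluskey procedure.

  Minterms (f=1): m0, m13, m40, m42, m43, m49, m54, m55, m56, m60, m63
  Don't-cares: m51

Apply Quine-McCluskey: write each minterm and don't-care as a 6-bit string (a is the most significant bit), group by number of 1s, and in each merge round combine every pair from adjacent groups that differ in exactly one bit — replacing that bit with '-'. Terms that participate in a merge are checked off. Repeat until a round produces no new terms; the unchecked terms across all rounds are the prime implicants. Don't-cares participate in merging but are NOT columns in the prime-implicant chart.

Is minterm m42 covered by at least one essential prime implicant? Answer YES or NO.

Round 0: 000000 001101 101000✓ 101010✓ 101011✓ 110001✓ 110011✓ 110110✓ 110111✓ 111000✓ 111100✓ 111111✓
Round 1: 1-1000 1010-0 10101- 11-111 110-11 1100-1 11011- 111-00
PIs = {000000, 001101, 1-1000, 1010-0, 10101-, 11-111, 110-11, 1100-1, 11011-, 111-00}
Coverage chart:
  m0: 000000 ←essential
  m13: 001101 ←essential
  m40: 1-1000,1010-0
  m42: 1010-0,10101-
  m43: 10101- ←essential
  m49: 1100-1 ←essential
  m54: 11011- ←essential
  m55: 11-111,110-11,11011-
  m56: 1-1000,111-00
  m60: 111-00 ←essential
  m63: 11-111 ←essential
Essential: 000000, 001101, 10101-, 11-111, 1100-1, 11011-, 111-00

YES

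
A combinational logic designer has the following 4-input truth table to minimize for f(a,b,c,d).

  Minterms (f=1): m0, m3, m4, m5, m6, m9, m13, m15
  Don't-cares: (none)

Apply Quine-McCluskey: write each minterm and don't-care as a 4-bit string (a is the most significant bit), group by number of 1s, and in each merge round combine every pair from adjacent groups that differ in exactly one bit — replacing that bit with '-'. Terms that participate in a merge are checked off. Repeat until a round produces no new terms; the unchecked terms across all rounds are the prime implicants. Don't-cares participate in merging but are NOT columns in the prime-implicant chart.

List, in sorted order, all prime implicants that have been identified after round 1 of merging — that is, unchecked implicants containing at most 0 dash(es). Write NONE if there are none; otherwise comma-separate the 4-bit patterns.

0011

size-2^0 implicants → 0000(✓)  0011  0100(✓)  0101(✓)  0110(✓)  1001(✓)  1101(✓)  1111(✓)
size-2^1 implicants → -101  0-00  01-0  010-  1-01  11-1
Unchecked terms (primes): -101, 0-00, 0011, 01-0, 010-, 1-01, 11-1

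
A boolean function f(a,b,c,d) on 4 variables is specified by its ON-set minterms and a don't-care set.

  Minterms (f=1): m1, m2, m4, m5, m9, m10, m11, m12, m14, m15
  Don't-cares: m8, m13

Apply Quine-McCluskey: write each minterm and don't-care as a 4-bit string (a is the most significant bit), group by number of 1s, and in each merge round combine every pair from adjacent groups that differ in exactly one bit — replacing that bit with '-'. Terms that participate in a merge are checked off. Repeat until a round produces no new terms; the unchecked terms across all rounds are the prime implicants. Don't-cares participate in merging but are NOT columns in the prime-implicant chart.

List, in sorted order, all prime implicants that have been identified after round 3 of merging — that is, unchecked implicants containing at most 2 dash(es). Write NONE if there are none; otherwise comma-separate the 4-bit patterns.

size-2^0 implicants → 0001(✓)  0010(✓)  0100(✓)  0101(✓)  1000(✓)  1001(✓)  1010(✓)  1011(✓)  1100(✓)  1101(✓)  1110(✓)  1111(✓)
size-2^1 implicants → -001(✓)  -010  -100(✓)  -101(✓)  0-01(✓)  010-(✓)  1-00(✓)  1-01(✓)  1-10(✓)  1-11(✓)  10-0(✓)  10-1(✓)  100-(✓)  101-(✓)  11-0(✓)  11-1(✓)  110-(✓)  111-(✓)
size-2^2 implicants → --01  -10-  1--0(✓)  1--1(✓)  1-0-(✓)  1-1-(✓)  10--(✓)  11--(✓)
size-2^3 implicants → 1---
Unchecked terms (primes): --01, -010, -10-, 1---

--01, -010, -10-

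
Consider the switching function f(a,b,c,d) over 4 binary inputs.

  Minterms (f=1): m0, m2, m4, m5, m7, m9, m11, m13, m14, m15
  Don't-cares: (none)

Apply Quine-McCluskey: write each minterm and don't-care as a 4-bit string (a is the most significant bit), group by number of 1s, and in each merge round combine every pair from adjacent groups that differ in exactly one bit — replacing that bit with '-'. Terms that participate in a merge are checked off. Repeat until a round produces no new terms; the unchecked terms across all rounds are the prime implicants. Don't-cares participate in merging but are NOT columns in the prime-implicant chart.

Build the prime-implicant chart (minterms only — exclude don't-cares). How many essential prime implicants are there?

size-2^0 implicants → 0000(✓)  0010(✓)  0100(✓)  0101(✓)  0111(✓)  1001(✓)  1011(✓)  1101(✓)  1110(✓)  1111(✓)
size-2^1 implicants → -101(✓)  -111(✓)  0-00  00-0  01-1(✓)  010-  1-01(✓)  1-11(✓)  10-1(✓)  11-1(✓)  111-
size-2^2 implicants → -1-1  1--1
Unchecked terms (primes): -1-1, 0-00, 00-0, 010-, 1--1, 111-
Minterm coverage:
  m0 ⊆ 0-00,00-0
  m2 ⊆ 00-0 [E]
  m4 ⊆ 0-00,010-
  m5 ⊆ -1-1,010-
  m7 ⊆ -1-1 [E]
  m9 ⊆ 1--1 [E]
  m11 ⊆ 1--1 [E]
  m13 ⊆ -1-1,1--1
  m14 ⊆ 111- [E]
  m15 ⊆ -1-1,1--1,111-
E = {-1-1, 00-0, 1--1, 111-}

4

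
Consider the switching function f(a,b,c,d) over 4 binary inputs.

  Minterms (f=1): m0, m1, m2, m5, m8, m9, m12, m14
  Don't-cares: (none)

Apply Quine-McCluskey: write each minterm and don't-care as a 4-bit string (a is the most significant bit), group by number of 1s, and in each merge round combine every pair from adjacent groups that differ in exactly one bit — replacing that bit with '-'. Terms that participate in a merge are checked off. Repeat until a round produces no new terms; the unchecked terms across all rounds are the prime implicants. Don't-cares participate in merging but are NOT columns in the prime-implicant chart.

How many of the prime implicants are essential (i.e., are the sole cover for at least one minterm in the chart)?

Round 0: 0000✓ 0001✓ 0010✓ 0101✓ 1000✓ 1001✓ 1100✓ 1110✓
Round 1: -000✓ -001✓ 0-01 00-0 000-✓ 1-00 100-✓ 11-0
Round 2: -00-
PIs = {-00-, 0-01, 00-0, 1-00, 11-0}
Coverage chart:
  m0: -00-,00-0
  m1: -00-,0-01
  m2: 00-0 ←essential
  m5: 0-01 ←essential
  m8: -00-,1-00
  m9: -00- ←essential
  m12: 1-00,11-0
  m14: 11-0 ←essential
Essential: -00-, 0-01, 00-0, 11-0

4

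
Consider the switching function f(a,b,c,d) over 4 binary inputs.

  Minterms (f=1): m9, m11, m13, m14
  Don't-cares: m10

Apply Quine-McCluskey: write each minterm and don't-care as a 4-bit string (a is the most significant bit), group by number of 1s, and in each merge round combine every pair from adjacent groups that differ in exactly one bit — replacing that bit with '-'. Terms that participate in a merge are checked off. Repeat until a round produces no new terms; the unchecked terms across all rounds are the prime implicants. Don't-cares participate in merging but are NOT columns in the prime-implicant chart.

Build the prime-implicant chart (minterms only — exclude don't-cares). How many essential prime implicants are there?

Round 0: 1001✓ 1010✓ 1011✓ 1101✓ 1110✓
Round 1: 1-01 1-10 10-1 101-
PIs = {1-01, 1-10, 10-1, 101-}
Coverage chart:
  m9: 1-01,10-1
  m11: 10-1,101-
  m13: 1-01 ←essential
  m14: 1-10 ←essential
Essential: 1-01, 1-10

2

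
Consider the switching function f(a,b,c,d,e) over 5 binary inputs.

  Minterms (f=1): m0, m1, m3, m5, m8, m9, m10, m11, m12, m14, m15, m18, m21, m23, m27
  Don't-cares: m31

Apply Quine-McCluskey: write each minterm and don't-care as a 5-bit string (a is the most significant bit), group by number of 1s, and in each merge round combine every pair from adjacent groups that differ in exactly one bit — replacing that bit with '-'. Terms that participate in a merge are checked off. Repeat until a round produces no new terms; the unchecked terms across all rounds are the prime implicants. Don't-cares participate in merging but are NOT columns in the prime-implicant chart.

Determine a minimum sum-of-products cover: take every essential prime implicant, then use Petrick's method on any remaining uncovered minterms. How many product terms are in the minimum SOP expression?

7

[col 0] 00000*, 00001*, 00011*, 00101*, 01000*, 01001*, 01010*, 01011*, 01100*, 01110*, 01111*, 10010, 10101*, 10111*, 11011*, 11111*
[col 1] -0101, -1011*, -1111*, 0-000*, 0-001*, 0-011*, 00-01, 000-1*, 0000-*, 01-00*, 01-10*, 01-11*, 010-0*, 010-1*, 0100-*, 0101-*, 011-0*, 0111-*, 1-111, 101-1, 11-11*
[col 2] -1-11, 0-0-1, 0-00-, 01--0, 01-1-, 010--
Prime implicants: -0101, -1-11, 0-0-1, 0-00-, 00-01, 01--0, 01-1-, 010--, 1-111, 10010, 101-1
PI chart (minterm → PIs covering it):
  0 | 0-00-  (sole → essential)
  1 | 0-0-1,0-00-,00-01
  3 | 0-0-1  (sole → essential)
  5 | -0101,00-01
  8 | 0-00-,01--0,010--
  9 | 0-0-1,0-00-,010--
  10 | 01--0,01-1-,010--
  11 | -1-11,0-0-1,01-1-,010--
  12 | 01--0  (sole → essential)
  14 | 01--0,01-1-
  15 | -1-11,01-1-
  18 | 10010  (sole → essential)
  21 | -0101,101-1
  23 | 1-111,101-1
  27 | -1-11  (sole → essential)
Essential prime implicants: -1-11, 0-0-1, 0-00-, 01--0, 10010
Petrick residual → -0101, 1-111
Minimum SOP uses 7 PIs: b'cd'e + bde + a'c'e + a'c'd' + a'be' + acde + ab'c'de'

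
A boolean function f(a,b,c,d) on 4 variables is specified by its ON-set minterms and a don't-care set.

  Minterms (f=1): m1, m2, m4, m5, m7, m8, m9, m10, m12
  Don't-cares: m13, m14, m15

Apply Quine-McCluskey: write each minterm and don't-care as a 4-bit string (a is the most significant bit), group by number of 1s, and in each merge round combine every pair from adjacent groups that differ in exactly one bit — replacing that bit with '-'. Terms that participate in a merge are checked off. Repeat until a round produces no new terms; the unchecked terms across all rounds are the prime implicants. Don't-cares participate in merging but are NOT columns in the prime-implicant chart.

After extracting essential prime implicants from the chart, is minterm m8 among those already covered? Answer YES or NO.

Round 0: 0001✓ 0010✓ 0100✓ 0101✓ 0111✓ 1000✓ 1001✓ 1010✓ 1100✓ 1101✓ 1110✓ 1111✓
Round 1: -001✓ -010 -100✓ -101✓ -111✓ 0-01✓ 01-1✓ 010-✓ 1-00✓ 1-01✓ 1-10✓ 10-0✓ 100-✓ 11-0✓ 11-1✓ 110-✓ 111-✓
Round 2: --01 -1-1 -10- 1--0 1-0- 11--
PIs = {--01, -010, -1-1, -10-, 1--0, 1-0-, 11--}
Coverage chart:
  m1: --01 ←essential
  m2: -010 ←essential
  m4: -10- ←essential
  m5: --01,-1-1,-10-
  m7: -1-1 ←essential
  m8: 1--0,1-0-
  m9: --01,1-0-
  m10: -010,1--0
  m12: -10-,1--0,1-0-,11--
Essential: --01, -010, -1-1, -10-

NO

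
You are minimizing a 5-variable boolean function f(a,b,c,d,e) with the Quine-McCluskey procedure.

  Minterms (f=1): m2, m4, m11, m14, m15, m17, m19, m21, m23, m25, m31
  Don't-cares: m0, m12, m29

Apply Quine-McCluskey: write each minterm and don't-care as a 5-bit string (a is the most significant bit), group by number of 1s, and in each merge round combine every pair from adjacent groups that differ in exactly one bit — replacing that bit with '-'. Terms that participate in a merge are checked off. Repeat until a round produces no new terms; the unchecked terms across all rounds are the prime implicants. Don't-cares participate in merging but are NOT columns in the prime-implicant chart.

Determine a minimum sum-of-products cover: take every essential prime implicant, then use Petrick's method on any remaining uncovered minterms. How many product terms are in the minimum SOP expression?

7

[col 0] 00000*, 00010*, 00100*, 01011*, 01100*, 01110*, 01111*, 10001*, 10011*, 10101*, 10111*, 11001*, 11101*, 11111*
[col 1] -1111, 0-100, 00-00, 000-0, 01-11, 011-0, 0111-, 1-001*, 1-101*, 1-111*, 10-01*, 10-11*, 100-1*, 101-1*, 11-01*, 111-1*
[col 2] 1--01, 1-1-1, 10--1
Prime implicants: -1111, 0-100, 00-00, 000-0, 01-11, 011-0, 0111-, 1--01, 1-1-1, 10--1
PI chart (minterm → PIs covering it):
  2 | 000-0  (sole → essential)
  4 | 0-100,00-00
  11 | 01-11  (sole → essential)
  14 | 011-0,0111-
  15 | -1111,01-11,0111-
  17 | 1--01,10--1
  19 | 10--1  (sole → essential)
  21 | 1--01,1-1-1,10--1
  23 | 1-1-1,10--1
  25 | 1--01  (sole → essential)
  31 | -1111,1-1-1
Essential prime implicants: 000-0, 01-11, 1--01, 10--1
Petrick residual → -1111, 0-100, 011-0
Minimum SOP uses 7 PIs: bcde + a'cd'e' + a'b'c'e' + a'bde + a'bce' + ad'e + ab'e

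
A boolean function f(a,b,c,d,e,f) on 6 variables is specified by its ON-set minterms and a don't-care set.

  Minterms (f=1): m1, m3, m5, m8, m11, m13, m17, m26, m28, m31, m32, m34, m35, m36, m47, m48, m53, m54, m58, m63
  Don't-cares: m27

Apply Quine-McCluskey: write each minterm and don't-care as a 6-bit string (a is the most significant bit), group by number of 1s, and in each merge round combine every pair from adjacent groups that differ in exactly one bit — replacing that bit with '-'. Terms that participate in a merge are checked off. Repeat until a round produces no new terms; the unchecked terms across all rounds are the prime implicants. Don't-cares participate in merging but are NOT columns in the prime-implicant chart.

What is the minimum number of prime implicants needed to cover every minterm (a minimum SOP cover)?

13

size-2^0 implicants → 000001(✓)  000011(✓)  000101(✓)  001000  001011(✓)  001101(✓)  010001(✓)  011010(✓)  011011(✓)  011100  011111(✓)  100000(✓)  100010(✓)  100011(✓)  100100(✓)  101111(✓)  110000(✓)  110101  110110  111010(✓)  111111(✓)
size-2^1 implicants → -00011  -11010  -11111  0-0001  0-1011  00-011  00-101  000-01  0000-1  011-11  01101-  1-0000  1-1111  100-00  1000-0  10001-
Unchecked terms (primes): -00011, -11010, -11111, 0-0001, 0-1011, 00-011, 00-101, 000-01, 0000-1, 001000, 011-11, 01101-, 011100, 1-0000, 1-1111, 100-00, 1000-0, 10001-, 110101, 110110
Minterm coverage:
  m1 ⊆ 0-0001,000-01,0000-1
  m3 ⊆ -00011,00-011,0000-1
  m5 ⊆ 00-101,000-01
  m8 ⊆ 001000 [E]
  m11 ⊆ 0-1011,00-011
  m13 ⊆ 00-101 [E]
  m17 ⊆ 0-0001 [E]
  m26 ⊆ -11010,01101-
  m28 ⊆ 011100 [E]
  m31 ⊆ -11111,011-11
  m32 ⊆ 1-0000,100-00,1000-0
  m34 ⊆ 1000-0,10001-
  m35 ⊆ -00011,10001-
  m36 ⊆ 100-00 [E]
  m47 ⊆ 1-1111 [E]
  m48 ⊆ 1-0000 [E]
  m53 ⊆ 110101 [E]
  m54 ⊆ 110110 [E]
  m58 ⊆ -11010 [E]
  m63 ⊆ -11111,1-1111
E = {-11010, 0-0001, 00-101, 001000, 011100, 1-0000, 1-1111, 100-00, 110101, 110110}
Petrick residual → -11111, 00-011, 10001-
Cover = bcd'ef' + bcdef + a'c'd'e'f + a'b'd'ef + a'b'de'f + a'b'cd'e'f' + a'bcde'f' + ac'd'e'f' + acdef + ab'c'e'f' + ab'c'd'e + abc'de'f + abc'def'  |cover|=13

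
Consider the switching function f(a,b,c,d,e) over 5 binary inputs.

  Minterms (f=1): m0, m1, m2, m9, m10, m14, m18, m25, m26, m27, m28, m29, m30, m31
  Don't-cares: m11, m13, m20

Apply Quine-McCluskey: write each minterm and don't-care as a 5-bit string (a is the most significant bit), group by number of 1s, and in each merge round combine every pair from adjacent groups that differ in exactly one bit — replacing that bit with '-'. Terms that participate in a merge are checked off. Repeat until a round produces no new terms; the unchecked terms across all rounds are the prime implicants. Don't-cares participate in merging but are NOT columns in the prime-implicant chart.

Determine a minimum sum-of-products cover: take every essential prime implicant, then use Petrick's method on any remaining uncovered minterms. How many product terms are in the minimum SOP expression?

5

[col 0] 00000*, 00001*, 00010*, 01001*, 01010*, 01011*, 01101*, 01110*, 10010*, 10100*, 11001*, 11010*, 11011*, 11100*, 11101*, 11110*, 11111*
[col 1] -0010*, -1001*, -1010*, -1011*, -1101*, -1110*, 0-001, 0-010*, 000-0, 0000-, 01-01*, 01-10*, 010-1*, 0101-*, 1-010*, 1-100, 11-01*, 11-10*, 11-11*, 110-1*, 1101-*, 111-0*, 111-1*, 1110-*, 1111-*
[col 2] --010, -1-01, -1-10, -10-1, -101-, 11--1, 11-1-, 111--
Prime implicants: --010, -1-01, -1-10, -10-1, -101-, 0-001, 000-0, 0000-, 1-100, 11--1, 11-1-, 111--
PI chart (minterm → PIs covering it):
  0 | 000-0,0000-
  1 | 0-001,0000-
  2 | --010,000-0
  9 | -1-01,-10-1,0-001
  10 | --010,-1-10,-101-
  14 | -1-10  (sole → essential)
  18 | --010  (sole → essential)
  25 | -1-01,-10-1,11--1
  26 | --010,-1-10,-101-,11-1-
  27 | -10-1,-101-,11--1,11-1-
  28 | 1-100,111--
  29 | -1-01,11--1,111--
  30 | -1-10,11-1-,111--
  31 | 11--1,11-1-,111--
Essential prime implicants: --010, -1-10
Petrick residual → -10-1, 0000-, 111--
Minimum SOP uses 5 PIs: c'de' + bde' + bc'e + a'b'c'd' + abc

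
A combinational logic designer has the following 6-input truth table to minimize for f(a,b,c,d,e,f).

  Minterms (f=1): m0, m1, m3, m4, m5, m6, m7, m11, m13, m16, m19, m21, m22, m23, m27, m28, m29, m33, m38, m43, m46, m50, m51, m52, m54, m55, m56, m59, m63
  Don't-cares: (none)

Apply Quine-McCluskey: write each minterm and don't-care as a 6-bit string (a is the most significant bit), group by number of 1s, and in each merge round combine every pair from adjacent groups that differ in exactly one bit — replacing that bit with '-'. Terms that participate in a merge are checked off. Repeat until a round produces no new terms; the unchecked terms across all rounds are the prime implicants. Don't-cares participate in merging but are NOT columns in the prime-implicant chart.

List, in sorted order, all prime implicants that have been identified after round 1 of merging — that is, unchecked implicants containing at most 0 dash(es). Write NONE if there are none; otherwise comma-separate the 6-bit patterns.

111000

[col 0] 000000*, 000001*, 000011*, 000100*, 000101*, 000110*, 000111*, 001011*, 001101*, 010000*, 010011*, 010101*, 010110*, 010111*, 011011*, 011100*, 011101*, 100001*, 100110*, 101011*, 101110*, 110010*, 110011*, 110100*, 110110*, 110111*, 111000, 111011*, 111111*
[col 1] -00001, -00110*, -01011*, -10011*, -10110*, -10111*, -11011*, 0-0000, 0-0011*, 0-0101*, 0-0110*, 0-0111*, 0-1011*, 0-1101*, 00-011*, 00-101*, 000-00*, 000-01*, 000-11*, 0000-1*, 00000-*, 0001-0*, 0001-1*, 00010-*, 00011-*, 01-011*, 01-101*, 010-11*, 0101-1*, 01011-*, 01110-, 1-0110*, 1-1011*, 10-110, 11-011*, 11-111*, 110-10*, 110-11*, 11001-*, 1101-0, 11011-*, 111-11*
[col 2] --0110, --1011, -1-011, -10-11, -1011-, 0--011, 0--101, 0-0-11, 0-01-1, 0-011-, 000--1, 000-0-, 0001--, 11--11, 110-1-
Prime implicants: --0110, --1011, -00001, -1-011, -10-11, -1011-, 0--011, 0--101, 0-0-11, 0-0000, 0-01-1, 0-011-, 000--1, 000-0-, 0001--, 01110-, 10-110, 11--11, 110-1-, 1101-0, 111000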